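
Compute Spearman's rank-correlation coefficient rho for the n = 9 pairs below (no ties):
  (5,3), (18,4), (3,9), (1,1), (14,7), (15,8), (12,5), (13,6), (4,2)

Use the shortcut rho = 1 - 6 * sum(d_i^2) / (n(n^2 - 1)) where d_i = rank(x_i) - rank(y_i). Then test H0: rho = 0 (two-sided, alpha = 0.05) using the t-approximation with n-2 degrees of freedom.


Step 1: Rank x and y separately (midranks; no ties here).
rank(x): 5->4, 18->9, 3->2, 1->1, 14->7, 15->8, 12->5, 13->6, 4->3
rank(y): 3->3, 4->4, 9->9, 1->1, 7->7, 8->8, 5->5, 6->6, 2->2
Step 2: d_i = R_x(i) - R_y(i); compute d_i^2.
  (4-3)^2=1, (9-4)^2=25, (2-9)^2=49, (1-1)^2=0, (7-7)^2=0, (8-8)^2=0, (5-5)^2=0, (6-6)^2=0, (3-2)^2=1
sum(d^2) = 76.
Step 3: rho = 1 - 6*76 / (9*(9^2 - 1)) = 1 - 456/720 = 0.366667.
Step 4: Under H0, t = rho * sqrt((n-2)/(1-rho^2)) = 1.0427 ~ t(7).
Step 5: Two-sided p-value from the t-distribution with 7 df = 0.331740.
Step 6: alpha = 0.05. fail to reject H0.

rho = 0.3667, p = 0.331740, fail to reject H0 at alpha = 0.05.


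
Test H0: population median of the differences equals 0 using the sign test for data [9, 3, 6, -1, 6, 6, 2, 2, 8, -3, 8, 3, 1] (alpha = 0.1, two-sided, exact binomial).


Step 1: Discard zero differences. Original n = 13; n_eff = number of nonzero differences = 13.
Nonzero differences (with sign): +9, +3, +6, -1, +6, +6, +2, +2, +8, -3, +8, +3, +1
Step 2: Count signs: positive = 11, negative = 2.
Step 3: Under H0: P(positive) = 0.5, so the number of positives S ~ Bin(13, 0.5).
Step 4: Two-sided exact p-value = sum of Bin(13,0.5) probabilities at or below the observed probability = 0.022461.
Step 5: alpha = 0.1. reject H0.

n_eff = 13, pos = 11, neg = 2, p = 0.022461, reject H0.


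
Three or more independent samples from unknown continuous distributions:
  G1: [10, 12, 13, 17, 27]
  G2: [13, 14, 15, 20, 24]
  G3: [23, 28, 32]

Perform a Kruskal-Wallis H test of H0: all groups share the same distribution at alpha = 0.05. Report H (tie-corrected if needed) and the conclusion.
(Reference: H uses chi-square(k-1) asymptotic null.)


Step 1: Combine all N = 13 observations and assign midranks.
sorted (value, group, rank): (10,G1,1), (12,G1,2), (13,G1,3.5), (13,G2,3.5), (14,G2,5), (15,G2,6), (17,G1,7), (20,G2,8), (23,G3,9), (24,G2,10), (27,G1,11), (28,G3,12), (32,G3,13)
Step 2: Sum ranks within each group.
R_1 = 24.5 (n_1 = 5)
R_2 = 32.5 (n_2 = 5)
R_3 = 34 (n_3 = 3)
Step 3: H = 12/(N(N+1)) * sum(R_i^2/n_i) - 3(N+1)
     = 12/(13*14) * (24.5^2/5 + 32.5^2/5 + 34^2/3) - 3*14
     = 0.065934 * 716.633 - 42
     = 5.250549.
Step 4: Ties present; correction factor C = 1 - 6/(13^3 - 13) = 0.997253. Corrected H = 5.250549 / 0.997253 = 5.265014.
Step 5: Under H0, H ~ chi^2(2); p-value = 0.071898.
Step 6: alpha = 0.05. fail to reject H0.

H = 5.2650, df = 2, p = 0.071898, fail to reject H0.


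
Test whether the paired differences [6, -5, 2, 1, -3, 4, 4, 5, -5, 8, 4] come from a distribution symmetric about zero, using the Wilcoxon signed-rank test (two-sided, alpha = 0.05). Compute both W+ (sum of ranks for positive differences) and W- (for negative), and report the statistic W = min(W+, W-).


Step 1: Drop any zero differences (none here) and take |d_i|.
|d| = [6, 5, 2, 1, 3, 4, 4, 5, 5, 8, 4]
Step 2: Midrank |d_i| (ties get averaged ranks).
ranks: |6|->10, |5|->8, |2|->2, |1|->1, |3|->3, |4|->5, |4|->5, |5|->8, |5|->8, |8|->11, |4|->5
Step 3: Attach original signs; sum ranks with positive sign and with negative sign.
W+ = 10 + 2 + 1 + 5 + 5 + 8 + 11 + 5 = 47
W- = 8 + 3 + 8 = 19
(Check: W+ + W- = 66 should equal n(n+1)/2 = 66.)
Step 4: Test statistic W = min(W+, W-) = 19.
Step 5: Ties in |d|, so use the tie-corrected normal approximation.
        E[W] = n(n+1)/4 = 11*12/4 = 33.
        Tie groups: |d|=4 (t=3), |d|=5 (t=3); sum(t^3 - t) = 48.
        Var[W] = n(n+1)(2n+1)/24 - sum(t^3-t)/48 = 3036/24 - 48/48 = 125.5.
        z = (W - E[W]) / sqrt(Var[W]) = (19 - 33) / 11.2027 = -1.2497.
        Two-sided p = 2*Phi(z) = 0.211409.
Step 6: alpha = 0.05. fail to reject H0.

W+ = 47, W- = 19, W = min = 19, p = 0.211409, fail to reject H0.


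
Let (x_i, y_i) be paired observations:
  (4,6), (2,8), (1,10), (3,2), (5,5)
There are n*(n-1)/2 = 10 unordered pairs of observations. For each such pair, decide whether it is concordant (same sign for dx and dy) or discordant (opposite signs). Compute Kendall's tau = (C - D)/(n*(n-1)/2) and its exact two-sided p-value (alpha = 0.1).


Step 1: Enumerate the 10 unordered pairs (i,j) with i<j and classify each by sign(x_j-x_i) * sign(y_j-y_i).
  (1,2):dx=-2,dy=+2->D; (1,3):dx=-3,dy=+4->D; (1,4):dx=-1,dy=-4->C; (1,5):dx=+1,dy=-1->D
  (2,3):dx=-1,dy=+2->D; (2,4):dx=+1,dy=-6->D; (2,5):dx=+3,dy=-3->D; (3,4):dx=+2,dy=-8->D
  (3,5):dx=+4,dy=-5->D; (4,5):dx=+2,dy=+3->C
Step 2: C = 2, D = 8, total pairs = 10.
Step 3: tau = (C - D)/(n(n-1)/2) = (2 - 8)/10 = -0.600000.
Step 4: Exact two-sided p-value (enumerate n! = 120 permutations of y under H0): p = 0.233333.
Step 5: alpha = 0.1. fail to reject H0.

tau_b = -0.6000 (C=2, D=8), p = 0.233333, fail to reject H0.


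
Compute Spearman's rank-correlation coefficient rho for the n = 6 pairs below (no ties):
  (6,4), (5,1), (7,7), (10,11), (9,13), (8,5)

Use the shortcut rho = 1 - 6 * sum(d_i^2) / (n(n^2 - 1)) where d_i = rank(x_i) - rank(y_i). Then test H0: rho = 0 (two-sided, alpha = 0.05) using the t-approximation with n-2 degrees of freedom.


Step 1: Rank x and y separately (midranks; no ties here).
rank(x): 6->2, 5->1, 7->3, 10->6, 9->5, 8->4
rank(y): 4->2, 1->1, 7->4, 11->5, 13->6, 5->3
Step 2: d_i = R_x(i) - R_y(i); compute d_i^2.
  (2-2)^2=0, (1-1)^2=0, (3-4)^2=1, (6-5)^2=1, (5-6)^2=1, (4-3)^2=1
sum(d^2) = 4.
Step 3: rho = 1 - 6*4 / (6*(6^2 - 1)) = 1 - 24/210 = 0.885714.
Step 4: Under H0, t = rho * sqrt((n-2)/(1-rho^2)) = 3.8158 ~ t(4).
Step 5: Two-sided p-value from the t-distribution with 4 df = 0.018845.
Step 6: alpha = 0.05. reject H0.

rho = 0.8857, p = 0.018845, reject H0 at alpha = 0.05.


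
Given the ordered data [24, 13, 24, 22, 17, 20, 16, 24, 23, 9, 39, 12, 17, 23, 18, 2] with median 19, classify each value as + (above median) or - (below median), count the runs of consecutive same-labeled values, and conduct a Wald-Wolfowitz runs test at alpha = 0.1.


Step 1: Compute median = 19; label A = above, B = below.
Labels in order: ABAABABAABABBABB  (n_A = 8, n_B = 8)
Step 2: Count runs R = 12.
Step 3: Under H0 (random ordering), E[R] = 2*n_A*n_B/(n_A+n_B) + 1 = 2*8*8/16 + 1 = 9.0000.
        Var[R] = 2*n_A*n_B*(2*n_A*n_B - n_A - n_B) / ((n_A+n_B)^2 * (n_A+n_B-1)) = 14336/3840 = 3.7333.
        SD[R] = 1.9322.
Step 4: Continuity-corrected z = (R - 0.5 - E[R]) / SD[R] = (12 - 0.5 - 9.0000) / 1.9322 = 1.2939.
Step 5: Two-sided p-value via normal approximation = 2*(1 - Phi(|z|)) = 0.195709.
Step 6: alpha = 0.1. fail to reject H0.

R = 12, z = 1.2939, p = 0.195709, fail to reject H0.


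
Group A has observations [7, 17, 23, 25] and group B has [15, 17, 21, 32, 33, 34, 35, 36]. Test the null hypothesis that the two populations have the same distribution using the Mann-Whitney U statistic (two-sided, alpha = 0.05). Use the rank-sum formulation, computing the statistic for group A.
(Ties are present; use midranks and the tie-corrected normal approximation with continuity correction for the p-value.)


Step 1: Combine and sort all 12 observations; assign midranks.
sorted (value, group): (7,X), (15,Y), (17,X), (17,Y), (21,Y), (23,X), (25,X), (32,Y), (33,Y), (34,Y), (35,Y), (36,Y)
ranks: 7->1, 15->2, 17->3.5, 17->3.5, 21->5, 23->6, 25->7, 32->8, 33->9, 34->10, 35->11, 36->12
Step 2: Rank sum for X: R1 = 1 + 3.5 + 6 + 7 = 17.5.
Step 3: U_X = R1 - n1(n1+1)/2 = 17.5 - 4*5/2 = 17.5 - 10 = 7.5.
       U_Y = n1*n2 - U_X = 32 - 7.5 = 24.5.
Step 4: Ties are present, so use the tie-corrected normal approximation (with continuity correction) for the p-value.
Step 5: p-value = 0.173478; compare to alpha = 0.05. fail to reject H0.

U_X = 7.5, p = 0.173478, fail to reject H0 at alpha = 0.05.


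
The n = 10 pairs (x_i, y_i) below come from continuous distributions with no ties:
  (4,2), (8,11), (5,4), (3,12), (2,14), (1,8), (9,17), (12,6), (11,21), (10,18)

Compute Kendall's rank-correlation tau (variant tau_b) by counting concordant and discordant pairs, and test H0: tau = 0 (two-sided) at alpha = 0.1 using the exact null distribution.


Step 1: Enumerate the 45 unordered pairs (i,j) with i<j and classify each by sign(x_j-x_i) * sign(y_j-y_i).
  (1,2):dx=+4,dy=+9->C; (1,3):dx=+1,dy=+2->C; (1,4):dx=-1,dy=+10->D; (1,5):dx=-2,dy=+12->D
  (1,6):dx=-3,dy=+6->D; (1,7):dx=+5,dy=+15->C; (1,8):dx=+8,dy=+4->C; (1,9):dx=+7,dy=+19->C
  (1,10):dx=+6,dy=+16->C; (2,3):dx=-3,dy=-7->C; (2,4):dx=-5,dy=+1->D; (2,5):dx=-6,dy=+3->D
  (2,6):dx=-7,dy=-3->C; (2,7):dx=+1,dy=+6->C; (2,8):dx=+4,dy=-5->D; (2,9):dx=+3,dy=+10->C
  (2,10):dx=+2,dy=+7->C; (3,4):dx=-2,dy=+8->D; (3,5):dx=-3,dy=+10->D; (3,6):dx=-4,dy=+4->D
  (3,7):dx=+4,dy=+13->C; (3,8):dx=+7,dy=+2->C; (3,9):dx=+6,dy=+17->C; (3,10):dx=+5,dy=+14->C
  (4,5):dx=-1,dy=+2->D; (4,6):dx=-2,dy=-4->C; (4,7):dx=+6,dy=+5->C; (4,8):dx=+9,dy=-6->D
  (4,9):dx=+8,dy=+9->C; (4,10):dx=+7,dy=+6->C; (5,6):dx=-1,dy=-6->C; (5,7):dx=+7,dy=+3->C
  (5,8):dx=+10,dy=-8->D; (5,9):dx=+9,dy=+7->C; (5,10):dx=+8,dy=+4->C; (6,7):dx=+8,dy=+9->C
  (6,8):dx=+11,dy=-2->D; (6,9):dx=+10,dy=+13->C; (6,10):dx=+9,dy=+10->C; (7,8):dx=+3,dy=-11->D
  (7,9):dx=+2,dy=+4->C; (7,10):dx=+1,dy=+1->C; (8,9):dx=-1,dy=+15->D; (8,10):dx=-2,dy=+12->D
  (9,10):dx=-1,dy=-3->C
Step 2: C = 29, D = 16, total pairs = 45.
Step 3: tau = (C - D)/(n(n-1)/2) = (29 - 16)/45 = 0.288889.
Step 4: Exact two-sided p-value (enumerate n! = 3628800 permutations of y under H0): p = 0.291248.
Step 5: alpha = 0.1. fail to reject H0.

tau_b = 0.2889 (C=29, D=16), p = 0.291248, fail to reject H0.


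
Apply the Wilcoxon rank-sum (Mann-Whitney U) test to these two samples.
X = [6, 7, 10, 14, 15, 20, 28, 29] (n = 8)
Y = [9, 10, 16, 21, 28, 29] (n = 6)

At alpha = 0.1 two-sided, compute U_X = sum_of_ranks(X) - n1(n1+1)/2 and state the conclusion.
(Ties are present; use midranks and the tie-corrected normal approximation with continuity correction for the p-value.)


Step 1: Combine and sort all 14 observations; assign midranks.
sorted (value, group): (6,X), (7,X), (9,Y), (10,X), (10,Y), (14,X), (15,X), (16,Y), (20,X), (21,Y), (28,X), (28,Y), (29,X), (29,Y)
ranks: 6->1, 7->2, 9->3, 10->4.5, 10->4.5, 14->6, 15->7, 16->8, 20->9, 21->10, 28->11.5, 28->11.5, 29->13.5, 29->13.5
Step 2: Rank sum for X: R1 = 1 + 2 + 4.5 + 6 + 7 + 9 + 11.5 + 13.5 = 54.5.
Step 3: U_X = R1 - n1(n1+1)/2 = 54.5 - 8*9/2 = 54.5 - 36 = 18.5.
       U_Y = n1*n2 - U_X = 48 - 18.5 = 29.5.
Step 4: Ties are present, so use the tie-corrected normal approximation (with continuity correction) for the p-value.
Step 5: p-value = 0.517221; compare to alpha = 0.1. fail to reject H0.

U_X = 18.5, p = 0.517221, fail to reject H0 at alpha = 0.1.


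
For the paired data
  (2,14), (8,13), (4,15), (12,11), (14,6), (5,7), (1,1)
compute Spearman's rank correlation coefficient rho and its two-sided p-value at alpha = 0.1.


Step 1: Rank x and y separately (midranks; no ties here).
rank(x): 2->2, 8->5, 4->3, 12->6, 14->7, 5->4, 1->1
rank(y): 14->6, 13->5, 15->7, 11->4, 6->2, 7->3, 1->1
Step 2: d_i = R_x(i) - R_y(i); compute d_i^2.
  (2-6)^2=16, (5-5)^2=0, (3-7)^2=16, (6-4)^2=4, (7-2)^2=25, (4-3)^2=1, (1-1)^2=0
sum(d^2) = 62.
Step 3: rho = 1 - 6*62 / (7*(7^2 - 1)) = 1 - 372/336 = -0.107143.
Step 4: Under H0, t = rho * sqrt((n-2)/(1-rho^2)) = -0.2410 ~ t(5).
Step 5: Two-sided p-value from the t-distribution with 5 df = 0.819151.
Step 6: alpha = 0.1. fail to reject H0.

rho = -0.1071, p = 0.819151, fail to reject H0 at alpha = 0.1.


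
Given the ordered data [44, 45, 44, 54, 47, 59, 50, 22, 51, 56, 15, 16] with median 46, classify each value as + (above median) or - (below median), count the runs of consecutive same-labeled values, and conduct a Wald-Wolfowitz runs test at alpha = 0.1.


Step 1: Compute median = 46; label A = above, B = below.
Labels in order: BBBAAAABAABB  (n_A = 6, n_B = 6)
Step 2: Count runs R = 5.
Step 3: Under H0 (random ordering), E[R] = 2*n_A*n_B/(n_A+n_B) + 1 = 2*6*6/12 + 1 = 7.0000.
        Var[R] = 2*n_A*n_B*(2*n_A*n_B - n_A - n_B) / ((n_A+n_B)^2 * (n_A+n_B-1)) = 4320/1584 = 2.7273.
        SD[R] = 1.6514.
Step 4: Continuity-corrected z = (R + 0.5 - E[R]) / SD[R] = (5 + 0.5 - 7.0000) / 1.6514 = -0.9083.
Step 5: Two-sided p-value via normal approximation = 2*(1 - Phi(|z|)) = 0.363722.
Step 6: alpha = 0.1. fail to reject H0.

R = 5, z = -0.9083, p = 0.363722, fail to reject H0.


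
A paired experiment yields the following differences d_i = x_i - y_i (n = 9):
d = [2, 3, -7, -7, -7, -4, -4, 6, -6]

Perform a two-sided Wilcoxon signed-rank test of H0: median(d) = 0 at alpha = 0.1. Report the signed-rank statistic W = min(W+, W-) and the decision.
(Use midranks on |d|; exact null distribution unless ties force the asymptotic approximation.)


Step 1: Drop any zero differences (none here) and take |d_i|.
|d| = [2, 3, 7, 7, 7, 4, 4, 6, 6]
Step 2: Midrank |d_i| (ties get averaged ranks).
ranks: |2|->1, |3|->2, |7|->8, |7|->8, |7|->8, |4|->3.5, |4|->3.5, |6|->5.5, |6|->5.5
Step 3: Attach original signs; sum ranks with positive sign and with negative sign.
W+ = 1 + 2 + 5.5 = 8.5
W- = 8 + 8 + 8 + 3.5 + 3.5 + 5.5 = 36.5
(Check: W+ + W- = 45 should equal n(n+1)/2 = 45.)
Step 4: Test statistic W = min(W+, W-) = 8.5.
Step 5: Ties in |d|, so use the tie-corrected normal approximation.
        E[W] = n(n+1)/4 = 9*10/4 = 22.5.
        Tie groups: |d|=4 (t=2), |d|=6 (t=2), |d|=7 (t=3); sum(t^3 - t) = 36.
        Var[W] = n(n+1)(2n+1)/24 - sum(t^3-t)/48 = 1710/24 - 36/48 = 70.5.
        z = (W - E[W]) / sqrt(Var[W]) = (8.5 - 22.5) / 8.3964 = -1.6674.
        Two-sided p = 2*Phi(z) = 0.095440.
Step 6: alpha = 0.1. reject H0.

W+ = 8.5, W- = 36.5, W = min = 8.5, p = 0.095440, reject H0.


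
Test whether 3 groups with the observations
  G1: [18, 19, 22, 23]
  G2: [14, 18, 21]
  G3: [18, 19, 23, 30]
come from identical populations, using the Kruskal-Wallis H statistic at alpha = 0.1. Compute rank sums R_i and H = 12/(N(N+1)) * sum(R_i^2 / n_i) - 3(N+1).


Step 1: Combine all N = 11 observations and assign midranks.
sorted (value, group, rank): (14,G2,1), (18,G1,3), (18,G2,3), (18,G3,3), (19,G1,5.5), (19,G3,5.5), (21,G2,7), (22,G1,8), (23,G1,9.5), (23,G3,9.5), (30,G3,11)
Step 2: Sum ranks within each group.
R_1 = 26 (n_1 = 4)
R_2 = 11 (n_2 = 3)
R_3 = 29 (n_3 = 4)
Step 3: H = 12/(N(N+1)) * sum(R_i^2/n_i) - 3(N+1)
     = 12/(11*12) * (26^2/4 + 11^2/3 + 29^2/4) - 3*12
     = 0.090909 * 419.583 - 36
     = 2.143939.
Step 4: Ties present; correction factor C = 1 - 36/(11^3 - 11) = 0.972727. Corrected H = 2.143939 / 0.972727 = 2.204050.
Step 5: Under H0, H ~ chi^2(2); p-value = 0.332198.
Step 6: alpha = 0.1. fail to reject H0.

H = 2.2040, df = 2, p = 0.332198, fail to reject H0.


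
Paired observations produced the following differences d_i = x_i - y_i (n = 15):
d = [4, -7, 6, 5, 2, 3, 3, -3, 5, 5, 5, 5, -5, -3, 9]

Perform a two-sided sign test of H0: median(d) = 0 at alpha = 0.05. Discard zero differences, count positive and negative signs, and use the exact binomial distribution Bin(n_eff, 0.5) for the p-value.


Step 1: Discard zero differences. Original n = 15; n_eff = number of nonzero differences = 15.
Nonzero differences (with sign): +4, -7, +6, +5, +2, +3, +3, -3, +5, +5, +5, +5, -5, -3, +9
Step 2: Count signs: positive = 11, negative = 4.
Step 3: Under H0: P(positive) = 0.5, so the number of positives S ~ Bin(15, 0.5).
Step 4: Two-sided exact p-value = sum of Bin(15,0.5) probabilities at or below the observed probability = 0.118469.
Step 5: alpha = 0.05. fail to reject H0.

n_eff = 15, pos = 11, neg = 4, p = 0.118469, fail to reject H0.


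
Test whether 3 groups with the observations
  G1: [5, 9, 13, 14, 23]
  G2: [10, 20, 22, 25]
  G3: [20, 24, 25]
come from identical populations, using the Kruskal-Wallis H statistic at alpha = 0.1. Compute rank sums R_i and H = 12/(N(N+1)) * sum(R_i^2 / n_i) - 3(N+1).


Step 1: Combine all N = 12 observations and assign midranks.
sorted (value, group, rank): (5,G1,1), (9,G1,2), (10,G2,3), (13,G1,4), (14,G1,5), (20,G2,6.5), (20,G3,6.5), (22,G2,8), (23,G1,9), (24,G3,10), (25,G2,11.5), (25,G3,11.5)
Step 2: Sum ranks within each group.
R_1 = 21 (n_1 = 5)
R_2 = 29 (n_2 = 4)
R_3 = 28 (n_3 = 3)
Step 3: H = 12/(N(N+1)) * sum(R_i^2/n_i) - 3(N+1)
     = 12/(12*13) * (21^2/5 + 29^2/4 + 28^2/3) - 3*13
     = 0.076923 * 559.783 - 39
     = 4.060256.
Step 4: Ties present; correction factor C = 1 - 12/(12^3 - 12) = 0.993007. Corrected H = 4.060256 / 0.993007 = 4.088850.
Step 5: Under H0, H ~ chi^2(2); p-value = 0.129455.
Step 6: alpha = 0.1. fail to reject H0.

H = 4.0888, df = 2, p = 0.129455, fail to reject H0.


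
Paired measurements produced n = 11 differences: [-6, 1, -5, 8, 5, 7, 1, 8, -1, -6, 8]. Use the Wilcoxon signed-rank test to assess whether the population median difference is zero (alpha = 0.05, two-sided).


Step 1: Drop any zero differences (none here) and take |d_i|.
|d| = [6, 1, 5, 8, 5, 7, 1, 8, 1, 6, 8]
Step 2: Midrank |d_i| (ties get averaged ranks).
ranks: |6|->6.5, |1|->2, |5|->4.5, |8|->10, |5|->4.5, |7|->8, |1|->2, |8|->10, |1|->2, |6|->6.5, |8|->10
Step 3: Attach original signs; sum ranks with positive sign and with negative sign.
W+ = 2 + 10 + 4.5 + 8 + 2 + 10 + 10 = 46.5
W- = 6.5 + 4.5 + 2 + 6.5 = 19.5
(Check: W+ + W- = 66 should equal n(n+1)/2 = 66.)
Step 4: Test statistic W = min(W+, W-) = 19.5.
Step 5: Ties in |d|, so use the tie-corrected normal approximation.
        E[W] = n(n+1)/4 = 11*12/4 = 33.
        Tie groups: |d|=1 (t=3), |d|=5 (t=2), |d|=6 (t=2), |d|=8 (t=3); sum(t^3 - t) = 60.
        Var[W] = n(n+1)(2n+1)/24 - sum(t^3-t)/48 = 3036/24 - 60/48 = 125.25.
        z = (W - E[W]) / sqrt(Var[W]) = (19.5 - 33) / 11.1915 = -1.2063.
        Two-sided p = 2*Phi(z) = 0.227713.
Step 6: alpha = 0.05. fail to reject H0.

W+ = 46.5, W- = 19.5, W = min = 19.5, p = 0.227713, fail to reject H0.


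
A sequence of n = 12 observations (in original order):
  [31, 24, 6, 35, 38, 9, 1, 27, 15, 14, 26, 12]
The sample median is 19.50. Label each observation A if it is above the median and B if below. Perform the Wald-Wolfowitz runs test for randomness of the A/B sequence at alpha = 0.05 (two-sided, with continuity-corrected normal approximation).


Step 1: Compute median = 19.50; label A = above, B = below.
Labels in order: AABAABBABBAB  (n_A = 6, n_B = 6)
Step 2: Count runs R = 8.
Step 3: Under H0 (random ordering), E[R] = 2*n_A*n_B/(n_A+n_B) + 1 = 2*6*6/12 + 1 = 7.0000.
        Var[R] = 2*n_A*n_B*(2*n_A*n_B - n_A - n_B) / ((n_A+n_B)^2 * (n_A+n_B-1)) = 4320/1584 = 2.7273.
        SD[R] = 1.6514.
Step 4: Continuity-corrected z = (R - 0.5 - E[R]) / SD[R] = (8 - 0.5 - 7.0000) / 1.6514 = 0.3028.
Step 5: Two-sided p-value via normal approximation = 2*(1 - Phi(|z|)) = 0.762069.
Step 6: alpha = 0.05. fail to reject H0.

R = 8, z = 0.3028, p = 0.762069, fail to reject H0.


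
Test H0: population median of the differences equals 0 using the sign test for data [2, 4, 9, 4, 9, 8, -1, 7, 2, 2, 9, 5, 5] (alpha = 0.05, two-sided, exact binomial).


Step 1: Discard zero differences. Original n = 13; n_eff = number of nonzero differences = 13.
Nonzero differences (with sign): +2, +4, +9, +4, +9, +8, -1, +7, +2, +2, +9, +5, +5
Step 2: Count signs: positive = 12, negative = 1.
Step 3: Under H0: P(positive) = 0.5, so the number of positives S ~ Bin(13, 0.5).
Step 4: Two-sided exact p-value = sum of Bin(13,0.5) probabilities at or below the observed probability = 0.003418.
Step 5: alpha = 0.05. reject H0.

n_eff = 13, pos = 12, neg = 1, p = 0.003418, reject H0.


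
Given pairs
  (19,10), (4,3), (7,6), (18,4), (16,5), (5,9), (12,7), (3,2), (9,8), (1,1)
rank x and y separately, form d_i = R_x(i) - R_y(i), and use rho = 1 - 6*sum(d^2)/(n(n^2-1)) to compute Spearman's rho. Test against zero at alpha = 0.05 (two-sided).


Step 1: Rank x and y separately (midranks; no ties here).
rank(x): 19->10, 4->3, 7->5, 18->9, 16->8, 5->4, 12->7, 3->2, 9->6, 1->1
rank(y): 10->10, 3->3, 6->6, 4->4, 5->5, 9->9, 7->7, 2->2, 8->8, 1->1
Step 2: d_i = R_x(i) - R_y(i); compute d_i^2.
  (10-10)^2=0, (3-3)^2=0, (5-6)^2=1, (9-4)^2=25, (8-5)^2=9, (4-9)^2=25, (7-7)^2=0, (2-2)^2=0, (6-8)^2=4, (1-1)^2=0
sum(d^2) = 64.
Step 3: rho = 1 - 6*64 / (10*(10^2 - 1)) = 1 - 384/990 = 0.612121.
Step 4: Under H0, t = rho * sqrt((n-2)/(1-rho^2)) = 2.1895 ~ t(8).
Step 5: Two-sided p-value from the t-distribution with 8 df = 0.059972.
Step 6: alpha = 0.05. fail to reject H0.

rho = 0.6121, p = 0.059972, fail to reject H0 at alpha = 0.05.


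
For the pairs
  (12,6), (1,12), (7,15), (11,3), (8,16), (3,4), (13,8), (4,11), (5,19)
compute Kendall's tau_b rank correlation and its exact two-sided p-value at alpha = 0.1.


Step 1: Enumerate the 36 unordered pairs (i,j) with i<j and classify each by sign(x_j-x_i) * sign(y_j-y_i).
  (1,2):dx=-11,dy=+6->D; (1,3):dx=-5,dy=+9->D; (1,4):dx=-1,dy=-3->C; (1,5):dx=-4,dy=+10->D
  (1,6):dx=-9,dy=-2->C; (1,7):dx=+1,dy=+2->C; (1,8):dx=-8,dy=+5->D; (1,9):dx=-7,dy=+13->D
  (2,3):dx=+6,dy=+3->C; (2,4):dx=+10,dy=-9->D; (2,5):dx=+7,dy=+4->C; (2,6):dx=+2,dy=-8->D
  (2,7):dx=+12,dy=-4->D; (2,8):dx=+3,dy=-1->D; (2,9):dx=+4,dy=+7->C; (3,4):dx=+4,dy=-12->D
  (3,5):dx=+1,dy=+1->C; (3,6):dx=-4,dy=-11->C; (3,7):dx=+6,dy=-7->D; (3,8):dx=-3,dy=-4->C
  (3,9):dx=-2,dy=+4->D; (4,5):dx=-3,dy=+13->D; (4,6):dx=-8,dy=+1->D; (4,7):dx=+2,dy=+5->C
  (4,8):dx=-7,dy=+8->D; (4,9):dx=-6,dy=+16->D; (5,6):dx=-5,dy=-12->C; (5,7):dx=+5,dy=-8->D
  (5,8):dx=-4,dy=-5->C; (5,9):dx=-3,dy=+3->D; (6,7):dx=+10,dy=+4->C; (6,8):dx=+1,dy=+7->C
  (6,9):dx=+2,dy=+15->C; (7,8):dx=-9,dy=+3->D; (7,9):dx=-8,dy=+11->D; (8,9):dx=+1,dy=+8->C
Step 2: C = 16, D = 20, total pairs = 36.
Step 3: tau = (C - D)/(n(n-1)/2) = (16 - 20)/36 = -0.111111.
Step 4: Exact two-sided p-value (enumerate n! = 362880 permutations of y under H0): p = 0.761414.
Step 5: alpha = 0.1. fail to reject H0.

tau_b = -0.1111 (C=16, D=20), p = 0.761414, fail to reject H0.


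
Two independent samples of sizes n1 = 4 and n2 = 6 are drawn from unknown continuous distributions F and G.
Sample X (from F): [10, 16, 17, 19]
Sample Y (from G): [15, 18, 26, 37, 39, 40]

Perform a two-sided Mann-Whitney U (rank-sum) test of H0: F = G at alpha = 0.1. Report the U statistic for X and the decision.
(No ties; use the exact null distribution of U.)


Step 1: Combine and sort all 10 observations; assign midranks.
sorted (value, group): (10,X), (15,Y), (16,X), (17,X), (18,Y), (19,X), (26,Y), (37,Y), (39,Y), (40,Y)
ranks: 10->1, 15->2, 16->3, 17->4, 18->5, 19->6, 26->7, 37->8, 39->9, 40->10
Step 2: Rank sum for X: R1 = 1 + 3 + 4 + 6 = 14.
Step 3: U_X = R1 - n1(n1+1)/2 = 14 - 4*5/2 = 14 - 10 = 4.
       U_Y = n1*n2 - U_X = 24 - 4 = 20.
Step 4: No ties, so the exact null distribution of U (based on enumerating the C(10,4) = 210 equally likely rank assignments) gives the two-sided p-value.
Step 5: p-value = 0.114286; compare to alpha = 0.1. fail to reject H0.

U_X = 4, p = 0.114286, fail to reject H0 at alpha = 0.1.


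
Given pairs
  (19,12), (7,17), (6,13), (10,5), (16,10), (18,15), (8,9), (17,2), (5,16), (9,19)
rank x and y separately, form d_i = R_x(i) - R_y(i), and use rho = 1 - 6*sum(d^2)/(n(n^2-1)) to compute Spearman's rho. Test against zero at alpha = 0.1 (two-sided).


Step 1: Rank x and y separately (midranks; no ties here).
rank(x): 19->10, 7->3, 6->2, 10->6, 16->7, 18->9, 8->4, 17->8, 5->1, 9->5
rank(y): 12->5, 17->9, 13->6, 5->2, 10->4, 15->7, 9->3, 2->1, 16->8, 19->10
Step 2: d_i = R_x(i) - R_y(i); compute d_i^2.
  (10-5)^2=25, (3-9)^2=36, (2-6)^2=16, (6-2)^2=16, (7-4)^2=9, (9-7)^2=4, (4-3)^2=1, (8-1)^2=49, (1-8)^2=49, (5-10)^2=25
sum(d^2) = 230.
Step 3: rho = 1 - 6*230 / (10*(10^2 - 1)) = 1 - 1380/990 = -0.393939.
Step 4: Under H0, t = rho * sqrt((n-2)/(1-rho^2)) = -1.2123 ~ t(8).
Step 5: Two-sided p-value from the t-distribution with 8 df = 0.259998.
Step 6: alpha = 0.1. fail to reject H0.

rho = -0.3939, p = 0.259998, fail to reject H0 at alpha = 0.1.


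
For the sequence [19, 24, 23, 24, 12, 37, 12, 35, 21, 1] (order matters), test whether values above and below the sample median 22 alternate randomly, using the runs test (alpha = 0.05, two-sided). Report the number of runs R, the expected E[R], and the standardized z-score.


Step 1: Compute median = 22; label A = above, B = below.
Labels in order: BAAABABABB  (n_A = 5, n_B = 5)
Step 2: Count runs R = 7.
Step 3: Under H0 (random ordering), E[R] = 2*n_A*n_B/(n_A+n_B) + 1 = 2*5*5/10 + 1 = 6.0000.
        Var[R] = 2*n_A*n_B*(2*n_A*n_B - n_A - n_B) / ((n_A+n_B)^2 * (n_A+n_B-1)) = 2000/900 = 2.2222.
        SD[R] = 1.4907.
Step 4: Continuity-corrected z = (R - 0.5 - E[R]) / SD[R] = (7 - 0.5 - 6.0000) / 1.4907 = 0.3354.
Step 5: Two-sided p-value via normal approximation = 2*(1 - Phi(|z|)) = 0.737316.
Step 6: alpha = 0.05. fail to reject H0.

R = 7, z = 0.3354, p = 0.737316, fail to reject H0.


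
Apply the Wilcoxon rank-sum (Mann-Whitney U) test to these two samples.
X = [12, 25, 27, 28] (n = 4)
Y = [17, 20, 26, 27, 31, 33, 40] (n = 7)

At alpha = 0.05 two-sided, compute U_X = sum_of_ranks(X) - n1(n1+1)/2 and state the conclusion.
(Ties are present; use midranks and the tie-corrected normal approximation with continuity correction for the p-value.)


Step 1: Combine and sort all 11 observations; assign midranks.
sorted (value, group): (12,X), (17,Y), (20,Y), (25,X), (26,Y), (27,X), (27,Y), (28,X), (31,Y), (33,Y), (40,Y)
ranks: 12->1, 17->2, 20->3, 25->4, 26->5, 27->6.5, 27->6.5, 28->8, 31->9, 33->10, 40->11
Step 2: Rank sum for X: R1 = 1 + 4 + 6.5 + 8 = 19.5.
Step 3: U_X = R1 - n1(n1+1)/2 = 19.5 - 4*5/2 = 19.5 - 10 = 9.5.
       U_Y = n1*n2 - U_X = 28 - 9.5 = 18.5.
Step 4: Ties are present, so use the tie-corrected normal approximation (with continuity correction) for the p-value.
Step 5: p-value = 0.448659; compare to alpha = 0.05. fail to reject H0.

U_X = 9.5, p = 0.448659, fail to reject H0 at alpha = 0.05.


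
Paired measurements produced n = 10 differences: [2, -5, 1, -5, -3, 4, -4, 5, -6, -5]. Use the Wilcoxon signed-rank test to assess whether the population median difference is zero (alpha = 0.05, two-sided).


Step 1: Drop any zero differences (none here) and take |d_i|.
|d| = [2, 5, 1, 5, 3, 4, 4, 5, 6, 5]
Step 2: Midrank |d_i| (ties get averaged ranks).
ranks: |2|->2, |5|->7.5, |1|->1, |5|->7.5, |3|->3, |4|->4.5, |4|->4.5, |5|->7.5, |6|->10, |5|->7.5
Step 3: Attach original signs; sum ranks with positive sign and with negative sign.
W+ = 2 + 1 + 4.5 + 7.5 = 15
W- = 7.5 + 7.5 + 3 + 4.5 + 10 + 7.5 = 40
(Check: W+ + W- = 55 should equal n(n+1)/2 = 55.)
Step 4: Test statistic W = min(W+, W-) = 15.
Step 5: Ties in |d|, so use the tie-corrected normal approximation.
        E[W] = n(n+1)/4 = 10*11/4 = 27.5.
        Tie groups: |d|=4 (t=2), |d|=5 (t=4); sum(t^3 - t) = 66.
        Var[W] = n(n+1)(2n+1)/24 - sum(t^3-t)/48 = 2310/24 - 66/48 = 94.875.
        z = (W - E[W]) / sqrt(Var[W]) = (15 - 27.5) / 9.7404 = -1.2833.
        Two-sided p = 2*Phi(z) = 0.199381.
Step 6: alpha = 0.05. fail to reject H0.

W+ = 15, W- = 40, W = min = 15, p = 0.199381, fail to reject H0.


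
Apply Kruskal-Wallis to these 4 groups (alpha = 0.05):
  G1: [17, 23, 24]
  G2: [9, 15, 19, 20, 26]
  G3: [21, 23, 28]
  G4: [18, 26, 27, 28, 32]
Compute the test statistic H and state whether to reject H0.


Step 1: Combine all N = 16 observations and assign midranks.
sorted (value, group, rank): (9,G2,1), (15,G2,2), (17,G1,3), (18,G4,4), (19,G2,5), (20,G2,6), (21,G3,7), (23,G1,8.5), (23,G3,8.5), (24,G1,10), (26,G2,11.5), (26,G4,11.5), (27,G4,13), (28,G3,14.5), (28,G4,14.5), (32,G4,16)
Step 2: Sum ranks within each group.
R_1 = 21.5 (n_1 = 3)
R_2 = 25.5 (n_2 = 5)
R_3 = 30 (n_3 = 3)
R_4 = 59 (n_4 = 5)
Step 3: H = 12/(N(N+1)) * sum(R_i^2/n_i) - 3(N+1)
     = 12/(16*17) * (21.5^2/3 + 25.5^2/5 + 30^2/3 + 59^2/5) - 3*17
     = 0.044118 * 1280.33 - 51
     = 5.485294.
Step 4: Ties present; correction factor C = 1 - 18/(16^3 - 16) = 0.995588. Corrected H = 5.485294 / 0.995588 = 5.509601.
Step 5: Under H0, H ~ chi^2(3); p-value = 0.138065.
Step 6: alpha = 0.05. fail to reject H0.

H = 5.5096, df = 3, p = 0.138065, fail to reject H0.


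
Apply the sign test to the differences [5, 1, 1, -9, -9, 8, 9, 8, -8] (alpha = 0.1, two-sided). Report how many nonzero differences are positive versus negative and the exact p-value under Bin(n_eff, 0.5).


Step 1: Discard zero differences. Original n = 9; n_eff = number of nonzero differences = 9.
Nonzero differences (with sign): +5, +1, +1, -9, -9, +8, +9, +8, -8
Step 2: Count signs: positive = 6, negative = 3.
Step 3: Under H0: P(positive) = 0.5, so the number of positives S ~ Bin(9, 0.5).
Step 4: Two-sided exact p-value = sum of Bin(9,0.5) probabilities at or below the observed probability = 0.507812.
Step 5: alpha = 0.1. fail to reject H0.

n_eff = 9, pos = 6, neg = 3, p = 0.507812, fail to reject H0.


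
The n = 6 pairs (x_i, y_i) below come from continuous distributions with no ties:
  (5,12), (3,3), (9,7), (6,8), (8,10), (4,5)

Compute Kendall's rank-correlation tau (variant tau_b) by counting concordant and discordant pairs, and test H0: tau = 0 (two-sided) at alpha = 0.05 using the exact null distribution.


Step 1: Enumerate the 15 unordered pairs (i,j) with i<j and classify each by sign(x_j-x_i) * sign(y_j-y_i).
  (1,2):dx=-2,dy=-9->C; (1,3):dx=+4,dy=-5->D; (1,4):dx=+1,dy=-4->D; (1,5):dx=+3,dy=-2->D
  (1,6):dx=-1,dy=-7->C; (2,3):dx=+6,dy=+4->C; (2,4):dx=+3,dy=+5->C; (2,5):dx=+5,dy=+7->C
  (2,6):dx=+1,dy=+2->C; (3,4):dx=-3,dy=+1->D; (3,5):dx=-1,dy=+3->D; (3,6):dx=-5,dy=-2->C
  (4,5):dx=+2,dy=+2->C; (4,6):dx=-2,dy=-3->C; (5,6):dx=-4,dy=-5->C
Step 2: C = 10, D = 5, total pairs = 15.
Step 3: tau = (C - D)/(n(n-1)/2) = (10 - 5)/15 = 0.333333.
Step 4: Exact two-sided p-value (enumerate n! = 720 permutations of y under H0): p = 0.469444.
Step 5: alpha = 0.05. fail to reject H0.

tau_b = 0.3333 (C=10, D=5), p = 0.469444, fail to reject H0.


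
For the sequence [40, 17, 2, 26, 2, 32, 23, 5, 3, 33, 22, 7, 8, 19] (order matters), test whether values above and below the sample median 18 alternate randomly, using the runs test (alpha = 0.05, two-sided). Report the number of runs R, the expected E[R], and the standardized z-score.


Step 1: Compute median = 18; label A = above, B = below.
Labels in order: ABBABAABBAABBA  (n_A = 7, n_B = 7)
Step 2: Count runs R = 9.
Step 3: Under H0 (random ordering), E[R] = 2*n_A*n_B/(n_A+n_B) + 1 = 2*7*7/14 + 1 = 8.0000.
        Var[R] = 2*n_A*n_B*(2*n_A*n_B - n_A - n_B) / ((n_A+n_B)^2 * (n_A+n_B-1)) = 8232/2548 = 3.2308.
        SD[R] = 1.7974.
Step 4: Continuity-corrected z = (R - 0.5 - E[R]) / SD[R] = (9 - 0.5 - 8.0000) / 1.7974 = 0.2782.
Step 5: Two-sided p-value via normal approximation = 2*(1 - Phi(|z|)) = 0.780879.
Step 6: alpha = 0.05. fail to reject H0.

R = 9, z = 0.2782, p = 0.780879, fail to reject H0.


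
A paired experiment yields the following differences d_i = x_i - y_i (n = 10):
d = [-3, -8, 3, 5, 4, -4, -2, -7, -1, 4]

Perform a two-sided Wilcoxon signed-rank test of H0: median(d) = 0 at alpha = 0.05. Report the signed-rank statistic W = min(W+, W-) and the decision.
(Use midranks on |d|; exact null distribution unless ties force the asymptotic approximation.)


Step 1: Drop any zero differences (none here) and take |d_i|.
|d| = [3, 8, 3, 5, 4, 4, 2, 7, 1, 4]
Step 2: Midrank |d_i| (ties get averaged ranks).
ranks: |3|->3.5, |8|->10, |3|->3.5, |5|->8, |4|->6, |4|->6, |2|->2, |7|->9, |1|->1, |4|->6
Step 3: Attach original signs; sum ranks with positive sign and with negative sign.
W+ = 3.5 + 8 + 6 + 6 = 23.5
W- = 3.5 + 10 + 6 + 2 + 9 + 1 = 31.5
(Check: W+ + W- = 55 should equal n(n+1)/2 = 55.)
Step 4: Test statistic W = min(W+, W-) = 23.5.
Step 5: Ties in |d|, so use the tie-corrected normal approximation.
        E[W] = n(n+1)/4 = 10*11/4 = 27.5.
        Tie groups: |d|=3 (t=2), |d|=4 (t=3); sum(t^3 - t) = 30.
        Var[W] = n(n+1)(2n+1)/24 - sum(t^3-t)/48 = 2310/24 - 30/48 = 95.625.
        z = (W - E[W]) / sqrt(Var[W]) = (23.5 - 27.5) / 9.7788 = -0.4090.
        Two-sided p = 2*Phi(z) = 0.682504.
Step 6: alpha = 0.05. fail to reject H0.

W+ = 23.5, W- = 31.5, W = min = 23.5, p = 0.682504, fail to reject H0.


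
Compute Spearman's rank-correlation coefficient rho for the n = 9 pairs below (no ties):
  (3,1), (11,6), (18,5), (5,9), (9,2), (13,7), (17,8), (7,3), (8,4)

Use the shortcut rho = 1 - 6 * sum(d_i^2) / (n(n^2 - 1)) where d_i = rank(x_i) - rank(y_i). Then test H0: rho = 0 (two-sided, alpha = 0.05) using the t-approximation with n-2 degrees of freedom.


Step 1: Rank x and y separately (midranks; no ties here).
rank(x): 3->1, 11->6, 18->9, 5->2, 9->5, 13->7, 17->8, 7->3, 8->4
rank(y): 1->1, 6->6, 5->5, 9->9, 2->2, 7->7, 8->8, 3->3, 4->4
Step 2: d_i = R_x(i) - R_y(i); compute d_i^2.
  (1-1)^2=0, (6-6)^2=0, (9-5)^2=16, (2-9)^2=49, (5-2)^2=9, (7-7)^2=0, (8-8)^2=0, (3-3)^2=0, (4-4)^2=0
sum(d^2) = 74.
Step 3: rho = 1 - 6*74 / (9*(9^2 - 1)) = 1 - 444/720 = 0.383333.
Step 4: Under H0, t = rho * sqrt((n-2)/(1-rho^2)) = 1.0981 ~ t(7).
Step 5: Two-sided p-value from the t-distribution with 7 df = 0.308495.
Step 6: alpha = 0.05. fail to reject H0.

rho = 0.3833, p = 0.308495, fail to reject H0 at alpha = 0.05.


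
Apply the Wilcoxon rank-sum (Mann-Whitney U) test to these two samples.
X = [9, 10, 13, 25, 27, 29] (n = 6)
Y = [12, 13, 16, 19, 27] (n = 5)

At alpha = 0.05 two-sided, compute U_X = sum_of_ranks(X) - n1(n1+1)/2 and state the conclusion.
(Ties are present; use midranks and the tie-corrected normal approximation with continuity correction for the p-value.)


Step 1: Combine and sort all 11 observations; assign midranks.
sorted (value, group): (9,X), (10,X), (12,Y), (13,X), (13,Y), (16,Y), (19,Y), (25,X), (27,X), (27,Y), (29,X)
ranks: 9->1, 10->2, 12->3, 13->4.5, 13->4.5, 16->6, 19->7, 25->8, 27->9.5, 27->9.5, 29->11
Step 2: Rank sum for X: R1 = 1 + 2 + 4.5 + 8 + 9.5 + 11 = 36.
Step 3: U_X = R1 - n1(n1+1)/2 = 36 - 6*7/2 = 36 - 21 = 15.
       U_Y = n1*n2 - U_X = 30 - 15 = 15.
Step 4: Ties are present, so use the tie-corrected normal approximation (with continuity correction) for the p-value.
Step 5: p-value = 1.000000; compare to alpha = 0.05. fail to reject H0.

U_X = 15, p = 1.000000, fail to reject H0 at alpha = 0.05.


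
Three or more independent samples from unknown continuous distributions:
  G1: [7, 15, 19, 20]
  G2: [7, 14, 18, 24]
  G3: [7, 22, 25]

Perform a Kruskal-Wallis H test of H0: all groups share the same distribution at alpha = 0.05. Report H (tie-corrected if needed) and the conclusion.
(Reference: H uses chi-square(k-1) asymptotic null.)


Step 1: Combine all N = 11 observations and assign midranks.
sorted (value, group, rank): (7,G1,2), (7,G2,2), (7,G3,2), (14,G2,4), (15,G1,5), (18,G2,6), (19,G1,7), (20,G1,8), (22,G3,9), (24,G2,10), (25,G3,11)
Step 2: Sum ranks within each group.
R_1 = 22 (n_1 = 4)
R_2 = 22 (n_2 = 4)
R_3 = 22 (n_3 = 3)
Step 3: H = 12/(N(N+1)) * sum(R_i^2/n_i) - 3(N+1)
     = 12/(11*12) * (22^2/4 + 22^2/4 + 22^2/3) - 3*12
     = 0.090909 * 403.333 - 36
     = 0.666667.
Step 4: Ties present; correction factor C = 1 - 24/(11^3 - 11) = 0.981818. Corrected H = 0.666667 / 0.981818 = 0.679012.
Step 5: Under H0, H ~ chi^2(2); p-value = 0.712122.
Step 6: alpha = 0.05. fail to reject H0.

H = 0.6790, df = 2, p = 0.712122, fail to reject H0.


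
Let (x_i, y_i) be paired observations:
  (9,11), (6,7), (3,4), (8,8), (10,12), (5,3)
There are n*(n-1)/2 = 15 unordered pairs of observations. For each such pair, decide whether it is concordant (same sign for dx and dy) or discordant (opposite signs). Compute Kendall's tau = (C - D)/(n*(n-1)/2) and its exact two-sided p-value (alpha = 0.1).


Step 1: Enumerate the 15 unordered pairs (i,j) with i<j and classify each by sign(x_j-x_i) * sign(y_j-y_i).
  (1,2):dx=-3,dy=-4->C; (1,3):dx=-6,dy=-7->C; (1,4):dx=-1,dy=-3->C; (1,5):dx=+1,dy=+1->C
  (1,6):dx=-4,dy=-8->C; (2,3):dx=-3,dy=-3->C; (2,4):dx=+2,dy=+1->C; (2,5):dx=+4,dy=+5->C
  (2,6):dx=-1,dy=-4->C; (3,4):dx=+5,dy=+4->C; (3,5):dx=+7,dy=+8->C; (3,6):dx=+2,dy=-1->D
  (4,5):dx=+2,dy=+4->C; (4,6):dx=-3,dy=-5->C; (5,6):dx=-5,dy=-9->C
Step 2: C = 14, D = 1, total pairs = 15.
Step 3: tau = (C - D)/(n(n-1)/2) = (14 - 1)/15 = 0.866667.
Step 4: Exact two-sided p-value (enumerate n! = 720 permutations of y under H0): p = 0.016667.
Step 5: alpha = 0.1. reject H0.

tau_b = 0.8667 (C=14, D=1), p = 0.016667, reject H0.


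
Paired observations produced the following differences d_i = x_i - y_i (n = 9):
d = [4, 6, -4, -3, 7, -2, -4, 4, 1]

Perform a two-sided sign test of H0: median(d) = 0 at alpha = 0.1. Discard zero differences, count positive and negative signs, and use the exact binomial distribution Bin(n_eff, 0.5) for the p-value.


Step 1: Discard zero differences. Original n = 9; n_eff = number of nonzero differences = 9.
Nonzero differences (with sign): +4, +6, -4, -3, +7, -2, -4, +4, +1
Step 2: Count signs: positive = 5, negative = 4.
Step 3: Under H0: P(positive) = 0.5, so the number of positives S ~ Bin(9, 0.5).
Step 4: Two-sided exact p-value = sum of Bin(9,0.5) probabilities at or below the observed probability = 1.000000.
Step 5: alpha = 0.1. fail to reject H0.

n_eff = 9, pos = 5, neg = 4, p = 1.000000, fail to reject H0.


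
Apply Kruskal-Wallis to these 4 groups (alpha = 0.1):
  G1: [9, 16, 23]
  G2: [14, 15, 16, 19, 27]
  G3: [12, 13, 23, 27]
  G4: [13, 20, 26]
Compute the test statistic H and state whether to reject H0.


Step 1: Combine all N = 15 observations and assign midranks.
sorted (value, group, rank): (9,G1,1), (12,G3,2), (13,G3,3.5), (13,G4,3.5), (14,G2,5), (15,G2,6), (16,G1,7.5), (16,G2,7.5), (19,G2,9), (20,G4,10), (23,G1,11.5), (23,G3,11.5), (26,G4,13), (27,G2,14.5), (27,G3,14.5)
Step 2: Sum ranks within each group.
R_1 = 20 (n_1 = 3)
R_2 = 42 (n_2 = 5)
R_3 = 31.5 (n_3 = 4)
R_4 = 26.5 (n_4 = 3)
Step 3: H = 12/(N(N+1)) * sum(R_i^2/n_i) - 3(N+1)
     = 12/(15*16) * (20^2/3 + 42^2/5 + 31.5^2/4 + 26.5^2/3) - 3*16
     = 0.050000 * 968.279 - 48
     = 0.413958.
Step 4: Ties present; correction factor C = 1 - 24/(15^3 - 15) = 0.992857. Corrected H = 0.413958 / 0.992857 = 0.416936.
Step 5: Under H0, H ~ chi^2(3); p-value = 0.936722.
Step 6: alpha = 0.1. fail to reject H0.

H = 0.4169, df = 3, p = 0.936722, fail to reject H0.


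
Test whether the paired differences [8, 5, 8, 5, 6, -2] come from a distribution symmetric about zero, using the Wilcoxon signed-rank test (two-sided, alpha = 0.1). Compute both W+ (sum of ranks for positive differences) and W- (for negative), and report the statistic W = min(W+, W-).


Step 1: Drop any zero differences (none here) and take |d_i|.
|d| = [8, 5, 8, 5, 6, 2]
Step 2: Midrank |d_i| (ties get averaged ranks).
ranks: |8|->5.5, |5|->2.5, |8|->5.5, |5|->2.5, |6|->4, |2|->1
Step 3: Attach original signs; sum ranks with positive sign and with negative sign.
W+ = 5.5 + 2.5 + 5.5 + 2.5 + 4 = 20
W- = 1 = 1
(Check: W+ + W- = 21 should equal n(n+1)/2 = 21.)
Step 4: Test statistic W = min(W+, W-) = 1.
Step 5: Ties in |d|, so use the tie-corrected normal approximation.
        E[W] = n(n+1)/4 = 6*7/4 = 10.5.
        Tie groups: |d|=5 (t=2), |d|=8 (t=2); sum(t^3 - t) = 12.
        Var[W] = n(n+1)(2n+1)/24 - sum(t^3-t)/48 = 546/24 - 12/48 = 22.5.
        z = (W - E[W]) / sqrt(Var[W]) = (1 - 10.5) / 4.7434 = -2.0028.
        Two-sided p = 2*Phi(z) = 0.045201.
Step 6: alpha = 0.1. reject H0.

W+ = 20, W- = 1, W = min = 1, p = 0.045201, reject H0.


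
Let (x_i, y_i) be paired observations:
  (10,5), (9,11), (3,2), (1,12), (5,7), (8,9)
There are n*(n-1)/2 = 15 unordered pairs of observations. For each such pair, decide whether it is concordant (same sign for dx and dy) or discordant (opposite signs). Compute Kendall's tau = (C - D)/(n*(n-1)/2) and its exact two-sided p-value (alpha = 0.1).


Step 1: Enumerate the 15 unordered pairs (i,j) with i<j and classify each by sign(x_j-x_i) * sign(y_j-y_i).
  (1,2):dx=-1,dy=+6->D; (1,3):dx=-7,dy=-3->C; (1,4):dx=-9,dy=+7->D; (1,5):dx=-5,dy=+2->D
  (1,6):dx=-2,dy=+4->D; (2,3):dx=-6,dy=-9->C; (2,4):dx=-8,dy=+1->D; (2,5):dx=-4,dy=-4->C
  (2,6):dx=-1,dy=-2->C; (3,4):dx=-2,dy=+10->D; (3,5):dx=+2,dy=+5->C; (3,6):dx=+5,dy=+7->C
  (4,5):dx=+4,dy=-5->D; (4,6):dx=+7,dy=-3->D; (5,6):dx=+3,dy=+2->C
Step 2: C = 7, D = 8, total pairs = 15.
Step 3: tau = (C - D)/(n(n-1)/2) = (7 - 8)/15 = -0.066667.
Step 4: Exact two-sided p-value (enumerate n! = 720 permutations of y under H0): p = 1.000000.
Step 5: alpha = 0.1. fail to reject H0.

tau_b = -0.0667 (C=7, D=8), p = 1.000000, fail to reject H0.
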